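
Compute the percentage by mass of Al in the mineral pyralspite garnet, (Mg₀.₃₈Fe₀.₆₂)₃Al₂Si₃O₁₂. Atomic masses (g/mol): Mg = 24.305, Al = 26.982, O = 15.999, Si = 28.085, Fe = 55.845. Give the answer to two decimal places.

Molar mass of (Mg₀.₃₈Fe₀.₆₂)₃Al₂Si₃O₁₂: 1.14*24.305 + 1.86*55.845 + 2*26.982 + 3*28.085 + 12*15.999 = 461.786 g/mol.
Mass of Al per formula unit: 2 × 26.982 = 53.964 g.
Weight fraction Al = 53.964 / 461.786 = 0.1169.

11.69 weight percent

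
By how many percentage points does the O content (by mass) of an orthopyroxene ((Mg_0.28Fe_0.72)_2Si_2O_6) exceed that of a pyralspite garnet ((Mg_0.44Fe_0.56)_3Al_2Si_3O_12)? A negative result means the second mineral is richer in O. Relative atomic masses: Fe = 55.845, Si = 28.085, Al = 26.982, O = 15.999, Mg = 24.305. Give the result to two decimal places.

-3.10 percentage points

M((Mg_0.28Fe_0.72)_2Si_2O_6) = 246.192 g/mol, so wt% O = 95.994/246.192 × 100 = 38.99%.
M((Mg_0.44Fe_0.56)_3Al_2Si_3O_12) = 456.109 g/mol, so wt% O = 191.988/456.109 × 100 = 42.09%.
38.99 − 42.09 = -3.10 pp.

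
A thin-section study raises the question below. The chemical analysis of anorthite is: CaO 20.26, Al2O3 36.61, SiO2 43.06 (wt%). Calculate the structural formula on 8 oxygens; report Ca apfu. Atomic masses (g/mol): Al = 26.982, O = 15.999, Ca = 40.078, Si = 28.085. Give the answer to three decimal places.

1.006 Ca apfu

20.26 wt% CaO ÷ 56.077 g/mol = 0.36129 mol, giving 0.36129 Ca and 0.36129 O.
36.61 wt% Al2O3 ÷ 101.961 g/mol = 0.35906 mol, giving 0.71812 Al and 1.07718 O.
43.06 wt% SiO2 ÷ 60.083 g/mol = 0.71668 mol, giving 0.71668 Si and 1.43336 O.
Oxygen sums to 2.87183; scaling by 8/2.87183 = 2.78568 puts the formula on 8 O.
Ca: 0.36129 × 2.78568 = 1.006 atoms per formula unit.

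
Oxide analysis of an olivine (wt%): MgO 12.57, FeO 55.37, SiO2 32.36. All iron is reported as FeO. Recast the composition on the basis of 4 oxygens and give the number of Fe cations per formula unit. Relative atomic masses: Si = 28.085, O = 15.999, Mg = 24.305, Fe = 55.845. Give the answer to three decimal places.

1.427 Fe apfu

MgO (M=40.304): mol = 0.31188; Mg = 0.31188, O = 0.31188.
FeO (M=71.844): mol = 0.77070; Fe = 0.77070, O = 0.77070.
SiO2 (M=60.083): mol = 0.53859; Si = 0.53859, O = 1.07718.
ΣO = 2.15976; factor = 4/ΣO = 1.85206.
Fe apfu = 0.77070 × 1.85206 = 1.427.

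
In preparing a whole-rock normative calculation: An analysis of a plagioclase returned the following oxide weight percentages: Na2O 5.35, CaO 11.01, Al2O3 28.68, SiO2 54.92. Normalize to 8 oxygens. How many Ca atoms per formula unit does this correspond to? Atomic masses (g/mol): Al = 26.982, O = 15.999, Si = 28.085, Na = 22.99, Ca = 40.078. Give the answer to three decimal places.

0.532 Ca apfu

5.35 wt% Na2O ÷ 61.979 g/mol = 0.08632 mol, giving 0.17264 Na and 0.08632 O.
11.01 wt% CaO ÷ 56.077 g/mol = 0.19634 mol, giving 0.19634 Ca and 0.19634 O.
28.68 wt% Al2O3 ÷ 101.961 g/mol = 0.28128 mol, giving 0.56256 Al and 0.84384 O.
54.92 wt% SiO2 ÷ 60.083 g/mol = 0.91407 mol, giving 0.91407 Si and 1.82814 O.
Oxygen sums to 2.95464; scaling by 8/2.95464 = 2.70761 puts the formula on 8 O.
Ca: 0.19634 × 2.70761 = 0.532 atoms per formula unit.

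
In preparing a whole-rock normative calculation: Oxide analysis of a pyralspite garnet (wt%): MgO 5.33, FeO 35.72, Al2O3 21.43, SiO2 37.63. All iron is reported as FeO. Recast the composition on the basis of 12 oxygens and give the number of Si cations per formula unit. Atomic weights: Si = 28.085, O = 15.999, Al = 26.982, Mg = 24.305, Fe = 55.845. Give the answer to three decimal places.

2.991 Si apfu

MgO: 5.33/40.304 = 0.13224 mol → 0.13224 mol Mg, 0.13224 mol O.
FeO: 35.72/71.844 = 0.49719 mol → 0.49719 mol Fe, 0.49719 mol O.
Al2O3: 21.43/101.961 = 0.21018 mol → 0.42036 mol Al, 0.63054 mol O.
SiO2: 37.63/60.083 = 0.62630 mol → 0.62630 mol Si, 1.25260 mol O.
Total oxygen = 2.51257 mol. Normalization factor = 12/2.51257 = 4.77599.
Si per 12 O = 0.62630 × 4.77599 = 2.991.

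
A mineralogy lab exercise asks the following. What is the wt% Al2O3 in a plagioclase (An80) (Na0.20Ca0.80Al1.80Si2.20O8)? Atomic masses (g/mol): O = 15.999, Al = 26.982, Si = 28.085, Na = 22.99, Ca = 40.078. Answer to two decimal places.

M(Na0.20Ca0.80Al1.80Si2.20O8) = 275.007 g/mol; M(Al2O3) = 101.961 g/mol.
Moles Al2O3 per formula unit = 1.80 Al ÷ 2 = 0.9000.
Al2O3 fraction = (0.9000 × 101.961) / 275.007 = 91.765/275.007 = 0.3337.

33.37 wt%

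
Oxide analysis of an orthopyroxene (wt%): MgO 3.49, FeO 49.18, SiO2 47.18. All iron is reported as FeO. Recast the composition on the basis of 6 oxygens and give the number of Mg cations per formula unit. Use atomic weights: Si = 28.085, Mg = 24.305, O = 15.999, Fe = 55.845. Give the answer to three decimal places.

MgO (M=40.304): mol = 0.08659; Mg = 0.08659, O = 0.08659.
FeO (M=71.844): mol = 0.68454; Fe = 0.68454, O = 0.68454.
SiO2 (M=60.083): mol = 0.78525; Si = 0.78525, O = 1.57050.
ΣO = 2.34163; factor = 6/ΣO = 2.56232.
Mg apfu = 0.08659 × 2.56232 = 0.222.

0.222 Mg apfu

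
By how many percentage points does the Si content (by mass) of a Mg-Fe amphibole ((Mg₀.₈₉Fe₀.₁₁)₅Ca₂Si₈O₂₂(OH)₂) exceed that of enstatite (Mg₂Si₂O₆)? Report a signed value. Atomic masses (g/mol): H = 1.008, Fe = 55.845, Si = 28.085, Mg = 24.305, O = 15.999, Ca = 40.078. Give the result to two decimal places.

-0.90 percentage points

M((Mg₀.₈₉Fe₀.₁₁)₅Ca₂Si₈O₂₂(OH)₂) = 829.700 g/mol, so wt% Si = 224.680/829.700 × 100 = 27.08%.
M(Mg₂Si₂O₆) = 200.774 g/mol, so wt% Si = 56.170/200.774 × 100 = 27.98%.
27.08 − 27.98 = -0.90 pp.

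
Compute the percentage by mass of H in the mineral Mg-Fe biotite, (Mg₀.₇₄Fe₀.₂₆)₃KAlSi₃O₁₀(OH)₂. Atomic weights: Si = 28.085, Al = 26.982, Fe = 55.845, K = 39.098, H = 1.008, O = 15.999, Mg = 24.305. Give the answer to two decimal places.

0.46 wt%

M((Mg₀.₇₄Fe₀.₂₆)₃KAlSi₃O₁₀(OH)₂) = 441.855 g/mol.
H contributes 2 × 1.008 = 2.016 g per mole.
2.016/441.855 = 0.0046 → 0.46%.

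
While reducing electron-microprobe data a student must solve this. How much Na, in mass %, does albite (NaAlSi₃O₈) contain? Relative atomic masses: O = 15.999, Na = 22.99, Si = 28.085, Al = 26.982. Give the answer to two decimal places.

8.77 mass %

M(NaAlSi₃O₈) = 262.219 g/mol.
Na contributes 1 × 22.99 = 22.990 g per mole.
22.990/262.219 = 0.0877 → 8.77%.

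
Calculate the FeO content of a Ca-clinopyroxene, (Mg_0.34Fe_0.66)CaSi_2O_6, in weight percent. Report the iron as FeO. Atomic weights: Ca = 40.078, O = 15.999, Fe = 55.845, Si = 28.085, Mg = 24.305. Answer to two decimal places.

19.98 wt%

M((Mg_0.34Fe_0.66)CaSi_2O_6) = 237.363 g/mol; M(FeO) = 71.844 g/mol.
Moles FeO per formula unit = 0.66 Fe ÷ 1 = 0.6600.
FeO fraction = (0.6600 × 71.844) / 237.363 = 47.417/237.363 = 0.1998.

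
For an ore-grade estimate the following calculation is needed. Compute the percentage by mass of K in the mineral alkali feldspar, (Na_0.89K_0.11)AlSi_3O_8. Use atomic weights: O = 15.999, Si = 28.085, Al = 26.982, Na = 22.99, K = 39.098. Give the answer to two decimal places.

1.63 weight percent

M((Na_0.89K_0.11)AlSi_3O_8) = 263.991 g/mol.
K contributes 0.11 × 39.098 = 4.301 g per mole.
4.301/263.991 = 0.0163 → 1.63%.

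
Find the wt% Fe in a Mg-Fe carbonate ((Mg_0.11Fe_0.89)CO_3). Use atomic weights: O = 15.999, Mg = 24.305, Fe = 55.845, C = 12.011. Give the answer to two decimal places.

Formula mass = 0.11×24.305 + 0.89×55.845 + 1×12.011 + 3×15.999 = 112.384 g/mol, of which 49.702 g is Fe.
So Fe makes up 49.702/112.384 = 0.4423 of the mass, i.e. 44.23%.

44.23 weight percent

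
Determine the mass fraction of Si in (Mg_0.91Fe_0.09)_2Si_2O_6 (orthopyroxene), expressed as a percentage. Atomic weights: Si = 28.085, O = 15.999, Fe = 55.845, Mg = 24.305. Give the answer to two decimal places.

M((Mg_0.91Fe_0.09)_2Si_2O_6) = 206.451 g/mol.
Si contributes 2 × 28.085 = 56.170 g per mole.
56.170/206.451 = 0.2721 → 27.21%.

27.21 mass %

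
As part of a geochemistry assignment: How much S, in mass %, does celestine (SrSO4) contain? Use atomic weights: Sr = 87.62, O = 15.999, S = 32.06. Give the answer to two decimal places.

17.45 mass %

M(SrSO4) = 183.676 g/mol.
S contributes 1 × 32.06 = 32.060 g per mole.
32.060/183.676 = 0.1745 → 17.45%.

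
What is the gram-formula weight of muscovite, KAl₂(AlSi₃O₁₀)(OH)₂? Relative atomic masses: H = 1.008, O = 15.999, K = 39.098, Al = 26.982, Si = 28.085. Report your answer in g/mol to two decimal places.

The formula mass is the sum 1*39.098 + 3*26.982 + 3*28.085 + 12*15.999 + 2*1.008.

398.30 g/mol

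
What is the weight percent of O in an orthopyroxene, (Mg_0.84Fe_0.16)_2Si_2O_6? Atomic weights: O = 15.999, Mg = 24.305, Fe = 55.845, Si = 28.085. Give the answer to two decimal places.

M((Mg_0.84Fe_0.16)_2Si_2O_6) = 210.867 g/mol.
O contributes 6 × 15.999 = 95.994 g per mole.
95.994/210.867 = 0.4552 → 45.52%.

45.52 wt%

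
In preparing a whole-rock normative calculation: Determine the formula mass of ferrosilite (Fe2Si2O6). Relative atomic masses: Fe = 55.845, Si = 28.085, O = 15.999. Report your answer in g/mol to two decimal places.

263.85 g/mol

M = 2*55.845 + 2*28.085 + 6*15.999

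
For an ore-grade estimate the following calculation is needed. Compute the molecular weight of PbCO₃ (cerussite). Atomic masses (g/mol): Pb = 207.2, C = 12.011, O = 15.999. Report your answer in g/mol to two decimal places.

267.21 g/mol

Pb: 1 × 207.2 = 207.2000
C: 1 × 12.011 = 12.0110
O: 3 × 15.999 = 47.9970
Summing the contributions gives the formula mass.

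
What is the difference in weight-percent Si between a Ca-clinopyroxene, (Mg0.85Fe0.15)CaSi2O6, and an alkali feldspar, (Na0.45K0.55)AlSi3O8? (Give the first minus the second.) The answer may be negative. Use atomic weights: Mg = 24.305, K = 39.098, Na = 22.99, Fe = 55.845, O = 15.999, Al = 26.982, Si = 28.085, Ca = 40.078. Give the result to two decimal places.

-5.70 percentage points

First mineral: 56.170 g Si in 221.278 g formula = 25.38 wt% Si.
Second mineral: 84.255 g Si in 271.078 g formula = 31.08 wt% Si.
25.38% − 31.08% gives a difference of -5.70 percentage points.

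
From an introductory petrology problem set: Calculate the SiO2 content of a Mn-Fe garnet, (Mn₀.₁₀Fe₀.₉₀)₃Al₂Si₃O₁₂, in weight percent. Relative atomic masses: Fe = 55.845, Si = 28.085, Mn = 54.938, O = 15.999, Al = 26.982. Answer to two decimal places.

Formula mass = 497.470 g/mol.
3 Si → 3.0000 mol SiO2 per formula unit; M(SiO2) = 60.083, so SiO2 mass = 180.249 g.
180.249/497.470 × 100 = 36.23 wt%.

36.23 wt%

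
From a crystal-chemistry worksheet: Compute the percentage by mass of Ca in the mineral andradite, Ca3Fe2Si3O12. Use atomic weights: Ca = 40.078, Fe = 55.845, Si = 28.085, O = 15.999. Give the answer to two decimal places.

M(Ca3Fe2Si3O12) = 508.167 g/mol.
Ca contributes 3 × 40.078 = 120.234 g per mole.
120.234/508.167 = 0.2366 → 23.66%.

23.66 weight percent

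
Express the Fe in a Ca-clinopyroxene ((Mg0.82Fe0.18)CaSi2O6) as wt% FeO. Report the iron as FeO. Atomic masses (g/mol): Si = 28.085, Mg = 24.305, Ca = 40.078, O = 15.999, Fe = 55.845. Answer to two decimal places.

5.82 wt%

Formula mass = 222.224 g/mol.
0.18 Fe → 0.1800 mol FeO per formula unit; M(FeO) = 71.844, so FeO mass = 12.932 g.
12.932/222.224 × 100 = 5.82 wt%.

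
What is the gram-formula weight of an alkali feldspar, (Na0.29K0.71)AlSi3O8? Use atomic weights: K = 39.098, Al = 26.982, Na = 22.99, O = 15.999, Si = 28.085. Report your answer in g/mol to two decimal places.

Na: 0.29 × 22.99 = 6.6671
K: 0.71 × 39.098 = 27.7596
Al: 1 × 26.982 = 26.9820
Si: 3 × 28.085 = 84.2550
O: 8 × 15.999 = 127.9920
Summing the contributions gives the formula mass.

273.66 g/mol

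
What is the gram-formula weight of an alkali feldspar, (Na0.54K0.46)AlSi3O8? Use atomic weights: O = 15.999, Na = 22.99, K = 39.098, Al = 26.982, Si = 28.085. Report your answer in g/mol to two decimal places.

M = 0.54*22.99 + 0.46*39.098 + 1*26.982 + 3*28.085 + 8*15.999

269.63 g/mol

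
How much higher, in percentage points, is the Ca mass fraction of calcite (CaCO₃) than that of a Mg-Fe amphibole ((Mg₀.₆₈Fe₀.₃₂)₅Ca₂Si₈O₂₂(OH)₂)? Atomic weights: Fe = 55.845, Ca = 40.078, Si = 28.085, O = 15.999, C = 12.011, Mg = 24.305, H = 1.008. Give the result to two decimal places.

M(CaCO₃) = 100.086 g/mol, so wt% Ca = 40.078/100.086 × 100 = 40.04%.
M((Mg₀.₆₈Fe₀.₃₂)₅Ca₂Si₈O₂₂(OH)₂) = 862.817 g/mol, so wt% Ca = 80.156/862.817 × 100 = 9.29%.
40.04 − 9.29 = 30.75 pp.

30.75 percentage points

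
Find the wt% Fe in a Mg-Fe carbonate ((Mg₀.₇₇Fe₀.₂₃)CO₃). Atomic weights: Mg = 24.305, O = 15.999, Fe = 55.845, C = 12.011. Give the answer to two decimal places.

14.03 wt%

M((Mg₀.₇₇Fe₀.₂₃)CO₃) = 91.567 g/mol.
Fe contributes 0.23 × 55.845 = 12.844 g per mole.
12.844/91.567 = 0.1403 → 14.03%.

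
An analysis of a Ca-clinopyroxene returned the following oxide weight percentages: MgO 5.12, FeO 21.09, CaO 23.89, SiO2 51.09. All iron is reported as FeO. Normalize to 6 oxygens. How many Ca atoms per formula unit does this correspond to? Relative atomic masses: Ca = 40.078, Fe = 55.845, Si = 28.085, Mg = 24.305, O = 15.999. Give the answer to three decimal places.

MgO (M=40.304): mol = 0.12703; Mg = 0.12703, O = 0.12703.
FeO (M=71.844): mol = 0.29355; Fe = 0.29355, O = 0.29355.
CaO (M=56.077): mol = 0.42602; Ca = 0.42602, O = 0.42602.
SiO2 (M=60.083): mol = 0.85032; Si = 0.85032, O = 1.70064.
ΣO = 2.54724; factor = 6/ΣO = 2.35549.
Ca apfu = 0.42602 × 2.35549 = 1.003.

1.003 Ca apfu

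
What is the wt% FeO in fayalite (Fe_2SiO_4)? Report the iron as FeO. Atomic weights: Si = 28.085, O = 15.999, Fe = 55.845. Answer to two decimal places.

M(Fe_2SiO_4) = 203.771 g/mol; M(FeO) = 71.844 g/mol.
Moles FeO per formula unit = 2 Fe ÷ 1 = 2.0000.
FeO fraction = (2.0000 × 71.844) / 203.771 = 143.688/203.771 = 0.7051.

70.51 wt%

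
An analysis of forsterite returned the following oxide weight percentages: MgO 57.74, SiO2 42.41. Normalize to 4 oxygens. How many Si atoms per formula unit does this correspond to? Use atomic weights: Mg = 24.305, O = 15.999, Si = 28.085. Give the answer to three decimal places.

0.993 Si apfu

MgO: 57.74/40.304 = 1.43261 mol → 1.43261 mol Mg, 1.43261 mol O.
SiO2: 42.41/60.083 = 0.70586 mol → 0.70586 mol Si, 1.41172 mol O.
Total oxygen = 2.84433 mol. Normalization factor = 4/2.84433 = 1.40631.
Si per 4 O = 0.70586 × 1.40631 = 0.993.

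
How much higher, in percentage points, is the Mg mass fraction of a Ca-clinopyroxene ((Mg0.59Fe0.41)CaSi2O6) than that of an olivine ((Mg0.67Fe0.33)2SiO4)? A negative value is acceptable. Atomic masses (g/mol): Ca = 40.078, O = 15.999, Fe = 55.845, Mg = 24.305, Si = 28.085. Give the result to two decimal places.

-13.92 percentage points

First mineral: 14.340 g Mg in 229.478 g formula = 6.25 wt% Mg.
Second mineral: 32.569 g Mg in 161.507 g formula = 20.17 wt% Mg.
6.25% − 20.17% gives a difference of -13.92 percentage points.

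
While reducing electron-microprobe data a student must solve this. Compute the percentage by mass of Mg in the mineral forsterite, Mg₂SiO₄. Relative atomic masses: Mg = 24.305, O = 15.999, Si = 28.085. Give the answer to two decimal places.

Formula mass = 2×24.305 + 1×28.085 + 4×15.999 = 140.691 g/mol, of which 48.610 g is Mg.
So Mg makes up 48.610/140.691 = 0.3455 of the mass, i.e. 34.55%.

34.55 wt%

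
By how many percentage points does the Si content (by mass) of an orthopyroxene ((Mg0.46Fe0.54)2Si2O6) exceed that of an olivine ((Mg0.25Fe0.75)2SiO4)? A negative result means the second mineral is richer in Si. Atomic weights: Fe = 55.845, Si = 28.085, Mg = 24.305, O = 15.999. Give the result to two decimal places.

8.98 percentage points

Si in (Mg0.46Fe0.54)2Si2O6: molar mass 234.837 g/mol; 2×28.085 = 56.170 g → 23.92 wt%.
Si in (Mg0.25Fe0.75)2SiO4: molar mass 188.001 g/mol; 1×28.085 = 28.085 g → 14.94 wt%.
Difference = 23.92 − 14.94 = 8.98 percentage points.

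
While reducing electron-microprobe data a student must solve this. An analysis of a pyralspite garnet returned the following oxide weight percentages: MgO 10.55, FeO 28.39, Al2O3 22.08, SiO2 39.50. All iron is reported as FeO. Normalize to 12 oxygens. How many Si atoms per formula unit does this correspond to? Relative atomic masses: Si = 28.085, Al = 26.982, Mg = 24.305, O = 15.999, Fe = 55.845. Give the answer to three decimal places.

10.55 wt% MgO ÷ 40.304 g/mol = 0.26176 mol, giving 0.26176 Mg and 0.26176 O.
28.39 wt% FeO ÷ 71.844 g/mol = 0.39516 mol, giving 0.39516 Fe and 0.39516 O.
22.08 wt% Al2O3 ÷ 101.961 g/mol = 0.21655 mol, giving 0.43310 Al and 0.64965 O.
39.50 wt% SiO2 ÷ 60.083 g/mol = 0.65742 mol, giving 0.65742 Si and 1.31484 O.
Oxygen sums to 2.62141; scaling by 12/2.62141 = 4.57769 puts the formula on 12 O.
Si: 0.65742 × 4.57769 = 3.009 atoms per formula unit.

3.009 Si apfu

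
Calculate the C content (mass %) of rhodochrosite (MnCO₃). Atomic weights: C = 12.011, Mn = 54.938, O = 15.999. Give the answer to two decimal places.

10.45 mass %

Formula mass = 1·54.938 + 1·12.011 + 3·15.999 = 114.946 g/mol, of which 12.011 g is C.
So C makes up 12.011/114.946 = 0.1045 of the mass, i.e. 10.45%.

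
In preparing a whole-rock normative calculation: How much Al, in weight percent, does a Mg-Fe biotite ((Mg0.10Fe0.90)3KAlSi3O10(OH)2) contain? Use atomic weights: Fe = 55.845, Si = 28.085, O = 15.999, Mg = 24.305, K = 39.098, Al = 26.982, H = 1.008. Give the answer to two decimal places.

5.37 weight percent

M((Mg0.10Fe0.90)3KAlSi3O10(OH)2) = 502.412 g/mol.
Al contributes 1 × 26.982 = 26.982 g per mole.
26.982/502.412 = 0.0537 → 5.37%.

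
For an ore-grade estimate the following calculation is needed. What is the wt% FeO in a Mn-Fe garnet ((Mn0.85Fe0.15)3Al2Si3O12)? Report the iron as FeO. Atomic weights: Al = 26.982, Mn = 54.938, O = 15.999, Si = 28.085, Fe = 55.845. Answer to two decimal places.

Formula mass = 495.429 g/mol.
0.45 Fe → 0.4500 mol FeO per formula unit; M(FeO) = 71.844, so FeO mass = 32.330 g.
32.330/495.429 × 100 = 6.53 wt%.

6.53 wt%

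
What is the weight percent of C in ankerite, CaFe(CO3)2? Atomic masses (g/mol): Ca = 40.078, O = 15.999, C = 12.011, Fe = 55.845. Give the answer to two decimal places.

M(CaFe(CO3)2) = 215.939 g/mol.
C contributes 2 × 12.011 = 24.022 g per mole.
24.022/215.939 = 0.1112 → 11.12%.

11.12 mass %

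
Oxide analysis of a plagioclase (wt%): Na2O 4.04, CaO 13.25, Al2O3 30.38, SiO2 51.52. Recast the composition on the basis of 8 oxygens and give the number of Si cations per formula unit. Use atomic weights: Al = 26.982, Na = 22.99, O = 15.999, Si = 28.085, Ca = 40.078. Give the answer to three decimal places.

Na2O: 4.04/61.979 = 0.06518 mol → 0.13036 mol Na, 0.06518 mol O.
CaO: 13.25/56.077 = 0.23628 mol → 0.23628 mol Ca, 0.23628 mol O.
Al2O3: 30.38/101.961 = 0.29796 mol → 0.59592 mol Al, 0.89388 mol O.
SiO2: 51.52/60.083 = 0.85748 mol → 0.85748 mol Si, 1.71496 mol O.
Total oxygen = 2.91030 mol. Normalization factor = 8/2.91030 = 2.74886.
Si per 8 O = 0.85748 × 2.74886 = 2.357.

2.357 Si apfu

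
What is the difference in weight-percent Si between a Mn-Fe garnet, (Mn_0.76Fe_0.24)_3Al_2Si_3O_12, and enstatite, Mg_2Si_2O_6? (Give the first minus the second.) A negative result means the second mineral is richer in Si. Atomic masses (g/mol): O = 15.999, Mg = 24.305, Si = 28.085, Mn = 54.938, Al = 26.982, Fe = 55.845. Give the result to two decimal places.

M((Mn_0.76Fe_0.24)_3Al_2Si_3O_12) = 495.674 g/mol, so wt% Si = 84.255/495.674 × 100 = 17.00%.
M(Mg_2Si_2O_6) = 200.774 g/mol, so wt% Si = 56.170/200.774 × 100 = 27.98%.
17.00 − 27.98 = -10.98 pp.

-10.98 percentage points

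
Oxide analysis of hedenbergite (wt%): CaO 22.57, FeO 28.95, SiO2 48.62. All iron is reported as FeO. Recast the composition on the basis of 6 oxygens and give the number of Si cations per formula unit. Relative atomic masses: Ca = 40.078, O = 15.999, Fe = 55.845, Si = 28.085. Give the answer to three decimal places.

2.003 Si apfu

22.57 wt% CaO ÷ 56.077 g/mol = 0.40248 mol, giving 0.40248 Ca and 0.40248 O.
28.95 wt% FeO ÷ 71.844 g/mol = 0.40296 mol, giving 0.40296 Fe and 0.40296 O.
48.62 wt% SiO2 ÷ 60.083 g/mol = 0.80921 mol, giving 0.80921 Si and 1.61842 O.
Oxygen sums to 2.42386; scaling by 6/2.42386 = 2.47539 puts the formula on 6 O.
Si: 0.80921 × 2.47539 = 2.003 atoms per formula unit.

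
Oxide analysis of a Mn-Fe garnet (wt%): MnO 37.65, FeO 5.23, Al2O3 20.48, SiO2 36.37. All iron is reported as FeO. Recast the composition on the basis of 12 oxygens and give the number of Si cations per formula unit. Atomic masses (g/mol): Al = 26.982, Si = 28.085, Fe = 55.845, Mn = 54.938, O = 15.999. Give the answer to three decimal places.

3.006 Si apfu

MnO: 37.65/70.937 = 0.53075 mol → 0.53075 mol Mn, 0.53075 mol O.
FeO: 5.23/71.844 = 0.07280 mol → 0.07280 mol Fe, 0.07280 mol O.
Al2O3: 20.48/101.961 = 0.20086 mol → 0.40172 mol Al, 0.60258 mol O.
SiO2: 36.37/60.083 = 0.60533 mol → 0.60533 mol Si, 1.21066 mol O.
Total oxygen = 2.41679 mol. Normalization factor = 12/2.41679 = 4.96526.
Si per 12 O = 0.60533 × 4.96526 = 3.006.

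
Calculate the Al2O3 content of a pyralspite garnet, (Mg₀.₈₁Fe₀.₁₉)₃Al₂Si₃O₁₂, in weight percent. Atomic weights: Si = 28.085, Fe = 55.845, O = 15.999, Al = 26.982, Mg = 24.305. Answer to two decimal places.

Molar mass of (Mg₀.₈₁Fe₀.₁₉)₃Al₂Si₃O₁₂ = 2.43×24.305 + 0.57×55.845 + 2×26.982 + 3×28.085 + 12×15.999 = 421.100 g/mol.
Each formula unit contains 2 Al, equivalent to 2/2 = 1.0000 mol Al2O3.
M(Al2O3) = 2×26.982 + 3×15.999 = 101.961 g/mol.
Mass of Al2O3 per formula unit = 1.0000 × 101.961 = 101.961 g.
Al2O3 wt% = 101.961 / 421.100 × 100 = 24.21%.

24.21 wt%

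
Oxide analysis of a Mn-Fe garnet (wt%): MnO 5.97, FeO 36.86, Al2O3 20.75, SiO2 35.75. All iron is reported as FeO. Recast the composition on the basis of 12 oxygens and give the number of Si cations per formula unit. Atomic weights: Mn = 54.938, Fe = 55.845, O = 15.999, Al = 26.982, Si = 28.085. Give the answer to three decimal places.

MnO: 5.97/70.937 = 0.08416 mol → 0.08416 mol Mn, 0.08416 mol O.
FeO: 36.86/71.844 = 0.51306 mol → 0.51306 mol Fe, 0.51306 mol O.
Al2O3: 20.75/101.961 = 0.20351 mol → 0.40702 mol Al, 0.61053 mol O.
SiO2: 35.75/60.083 = 0.59501 mol → 0.59501 mol Si, 1.19002 mol O.
Total oxygen = 2.39777 mol. Normalization factor = 12/2.39777 = 5.00465.
Si per 12 O = 0.59501 × 5.00465 = 2.978.

2.978 Si apfu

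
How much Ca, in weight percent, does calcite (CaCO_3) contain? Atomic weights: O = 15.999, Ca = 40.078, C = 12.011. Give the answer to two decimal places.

40.04 weight percent

Formula mass = 1·40.078 + 1·12.011 + 3·15.999 = 100.086 g/mol, of which 40.078 g is Ca.
So Ca makes up 40.078/100.086 = 0.4004 of the mass, i.e. 40.04%.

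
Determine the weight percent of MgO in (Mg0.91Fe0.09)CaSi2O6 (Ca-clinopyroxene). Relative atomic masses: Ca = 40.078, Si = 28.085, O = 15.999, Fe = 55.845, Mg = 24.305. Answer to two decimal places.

16.72 wt%

Formula mass = 219.386 g/mol.
0.91 Mg → 0.9100 mol MgO per formula unit; M(MgO) = 40.304, so MgO mass = 36.677 g.
36.677/219.386 × 100 = 16.72 wt%.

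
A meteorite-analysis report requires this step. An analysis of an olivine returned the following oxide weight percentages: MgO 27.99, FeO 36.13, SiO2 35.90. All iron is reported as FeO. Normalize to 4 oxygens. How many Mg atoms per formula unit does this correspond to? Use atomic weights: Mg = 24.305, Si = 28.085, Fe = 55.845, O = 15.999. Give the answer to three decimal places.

1.161 Mg apfu

MgO: 27.99/40.304 = 0.69447 mol → 0.69447 mol Mg, 0.69447 mol O.
FeO: 36.13/71.844 = 0.50290 mol → 0.50290 mol Fe, 0.50290 mol O.
SiO2: 35.90/60.083 = 0.59751 mol → 0.59751 mol Si, 1.19502 mol O.
Total oxygen = 2.39239 mol. Normalization factor = 4/2.39239 = 1.67197.
Mg per 4 O = 0.69447 × 1.67197 = 1.161.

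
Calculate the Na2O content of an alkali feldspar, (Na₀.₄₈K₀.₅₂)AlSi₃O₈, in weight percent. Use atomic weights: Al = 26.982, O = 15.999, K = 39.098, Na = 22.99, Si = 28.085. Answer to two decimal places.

5.50 wt%

M((Na₀.₄₈K₀.₅₂)AlSi₃O₈) = 270.595 g/mol; M(Na2O) = 61.979 g/mol.
Moles Na2O per formula unit = 0.48 Na ÷ 2 = 0.2400.
Na2O fraction = (0.2400 × 61.979) / 270.595 = 14.875/270.595 = 0.0550.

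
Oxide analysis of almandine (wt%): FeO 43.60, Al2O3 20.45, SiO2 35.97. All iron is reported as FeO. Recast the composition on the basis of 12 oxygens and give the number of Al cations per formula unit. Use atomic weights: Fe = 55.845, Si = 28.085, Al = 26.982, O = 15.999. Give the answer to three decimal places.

2.001 Al apfu

43.60 wt% FeO ÷ 71.844 g/mol = 0.60687 mol, giving 0.60687 Fe and 0.60687 O.
20.45 wt% Al2O3 ÷ 101.961 g/mol = 0.20057 mol, giving 0.40114 Al and 0.60171 O.
35.97 wt% SiO2 ÷ 60.083 g/mol = 0.59867 mol, giving 0.59867 Si and 1.19734 O.
Oxygen sums to 2.40592; scaling by 12/2.40592 = 4.98770 puts the formula on 12 O.
Al: 0.40114 × 4.98770 = 2.001 atoms per formula unit.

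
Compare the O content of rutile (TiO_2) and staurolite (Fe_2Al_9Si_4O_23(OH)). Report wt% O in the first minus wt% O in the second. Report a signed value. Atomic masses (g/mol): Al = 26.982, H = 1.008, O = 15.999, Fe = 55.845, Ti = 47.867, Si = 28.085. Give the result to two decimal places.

O in TiO_2: molar mass 79.865 g/mol; 2×15.999 = 31.998 g → 40.07 wt%.
O in Fe_2Al_9Si_4O_23(OH): molar mass 851.852 g/mol; 24×15.999 = 383.976 g → 45.08 wt%.
Difference = 40.07 − 45.08 = -5.01 percentage points.

-5.01 percentage points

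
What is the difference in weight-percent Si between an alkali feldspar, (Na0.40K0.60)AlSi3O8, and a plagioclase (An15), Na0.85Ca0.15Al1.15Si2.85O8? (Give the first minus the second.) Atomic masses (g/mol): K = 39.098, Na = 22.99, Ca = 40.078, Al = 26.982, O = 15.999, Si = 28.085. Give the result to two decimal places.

0.74 percentage points

Si in (Na0.40K0.60)AlSi3O8: molar mass 271.884 g/mol; 3×28.085 = 84.255 g → 30.99 wt%.
Si in Na0.85Ca0.15Al1.15Si2.85O8: molar mass 264.617 g/mol; 2.85×28.085 = 80.042 g → 30.25 wt%.
Difference = 30.99 − 30.25 = 0.74 percentage points.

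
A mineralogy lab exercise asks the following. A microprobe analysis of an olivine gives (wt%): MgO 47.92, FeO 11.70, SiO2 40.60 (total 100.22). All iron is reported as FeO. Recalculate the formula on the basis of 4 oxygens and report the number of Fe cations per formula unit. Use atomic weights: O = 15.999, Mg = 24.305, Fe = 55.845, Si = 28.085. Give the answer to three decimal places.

47.92 wt% MgO ÷ 40.304 g/mol = 1.18896 mol, giving 1.18896 Mg and 1.18896 O.
11.70 wt% FeO ÷ 71.844 g/mol = 0.16285 mol, giving 0.16285 Fe and 0.16285 O.
40.60 wt% SiO2 ÷ 60.083 g/mol = 0.67573 mol, giving 0.67573 Si and 1.35146 O.
Oxygen sums to 2.70327; scaling by 4/2.70327 = 1.47969 puts the formula on 4 O.
Fe: 0.16285 × 1.47969 = 0.241 atoms per formula unit.

0.241 Fe apfu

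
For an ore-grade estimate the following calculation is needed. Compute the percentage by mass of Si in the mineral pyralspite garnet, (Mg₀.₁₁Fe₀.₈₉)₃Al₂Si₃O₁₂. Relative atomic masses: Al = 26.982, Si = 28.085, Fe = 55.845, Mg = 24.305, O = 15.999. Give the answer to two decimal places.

Molar mass of (Mg₀.₁₁Fe₀.₈₉)₃Al₂Si₃O₁₂: 0.33·24.305 + 2.67·55.845 + 2·26.982 + 3·28.085 + 12·15.999 = 487.334 g/mol.
Mass of Si per formula unit: 3 × 28.085 = 84.255 g.
Weight fraction Si = 84.255 / 487.334 = 0.1729.

17.29 wt%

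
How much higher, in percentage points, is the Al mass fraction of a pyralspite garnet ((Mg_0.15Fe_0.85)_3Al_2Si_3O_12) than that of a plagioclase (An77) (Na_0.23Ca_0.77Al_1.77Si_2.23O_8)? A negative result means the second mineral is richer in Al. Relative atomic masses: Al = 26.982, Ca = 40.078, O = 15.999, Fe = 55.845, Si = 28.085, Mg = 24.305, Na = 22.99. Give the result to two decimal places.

Al in (Mg_0.15Fe_0.85)_3Al_2Si_3O_12: molar mass 483.549 g/mol; 2×26.982 = 53.964 g → 11.16 wt%.
Al in Na_0.23Ca_0.77Al_1.77Si_2.23O_8: molar mass 274.527 g/mol; 1.77×26.982 = 47.758 g → 17.40 wt%.
Difference = 11.16 − 17.40 = -6.24 percentage points.

-6.24 percentage points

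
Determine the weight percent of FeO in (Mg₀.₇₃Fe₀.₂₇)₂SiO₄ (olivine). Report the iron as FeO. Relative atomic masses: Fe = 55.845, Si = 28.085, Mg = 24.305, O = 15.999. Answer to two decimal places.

M((Mg₀.₇₃Fe₀.₂₇)₂SiO₄) = 157.723 g/mol; M(FeO) = 71.844 g/mol.
Moles FeO per formula unit = 0.54 Fe ÷ 1 = 0.5400.
FeO fraction = (0.5400 × 71.844) / 157.723 = 38.796/157.723 = 0.2460.

24.60 wt%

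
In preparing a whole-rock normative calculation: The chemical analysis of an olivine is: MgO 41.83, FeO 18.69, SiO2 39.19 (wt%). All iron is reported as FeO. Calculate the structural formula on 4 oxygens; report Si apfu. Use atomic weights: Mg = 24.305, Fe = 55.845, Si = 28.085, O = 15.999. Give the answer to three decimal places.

1.003 Si apfu

41.83 wt% MgO ÷ 40.304 g/mol = 1.03786 mol, giving 1.03786 Mg and 1.03786 O.
18.69 wt% FeO ÷ 71.844 g/mol = 0.26015 mol, giving 0.26015 Fe and 0.26015 O.
39.19 wt% SiO2 ÷ 60.083 g/mol = 0.65226 mol, giving 0.65226 Si and 1.30452 O.
Oxygen sums to 2.60253; scaling by 4/2.60253 = 1.53697 puts the formula on 4 O.
Si: 0.65226 × 1.53697 = 1.003 atoms per formula unit.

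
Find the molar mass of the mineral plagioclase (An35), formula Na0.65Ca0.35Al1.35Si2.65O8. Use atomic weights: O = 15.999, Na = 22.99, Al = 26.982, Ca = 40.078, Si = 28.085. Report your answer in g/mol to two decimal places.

267.81 g/mol

The formula mass is the sum 0.65*22.99 + 0.35*40.078 + 1.35*26.982 + 2.65*28.085 + 8*15.999.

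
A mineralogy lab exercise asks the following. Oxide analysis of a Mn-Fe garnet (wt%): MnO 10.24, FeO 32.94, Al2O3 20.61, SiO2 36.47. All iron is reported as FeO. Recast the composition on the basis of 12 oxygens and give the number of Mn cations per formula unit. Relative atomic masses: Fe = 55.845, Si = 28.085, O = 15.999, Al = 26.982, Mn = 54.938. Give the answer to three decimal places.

10.24 wt% MnO ÷ 70.937 g/mol = 0.14435 mol, giving 0.14435 Mn and 0.14435 O.
32.94 wt% FeO ÷ 71.844 g/mol = 0.45849 mol, giving 0.45849 Fe and 0.45849 O.
20.61 wt% Al2O3 ÷ 101.961 g/mol = 0.20214 mol, giving 0.40428 Al and 0.60642 O.
36.47 wt% SiO2 ÷ 60.083 g/mol = 0.60699 mol, giving 0.60699 Si and 1.21398 O.
Oxygen sums to 2.42324; scaling by 12/2.42324 = 4.95205 puts the formula on 12 O.
Mn: 0.14435 × 4.95205 = 0.715 atoms per formula unit.

0.715 Mn apfu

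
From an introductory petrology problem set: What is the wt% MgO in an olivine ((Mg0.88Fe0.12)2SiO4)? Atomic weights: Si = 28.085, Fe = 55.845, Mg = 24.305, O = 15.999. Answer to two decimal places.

47.84 wt%

Molar mass of (Mg0.88Fe0.12)2SiO4 = 1.76×24.305 + 0.24×55.845 + 1×28.085 + 4×15.999 = 148.261 g/mol.
Each formula unit contains 1.76 Mg, equivalent to 1.76/1 = 1.7600 mol MgO.
M(MgO) = 1×24.305 + 1×15.999 = 40.304 g/mol.
Mass of MgO per formula unit = 1.7600 × 40.304 = 70.935 g.
MgO wt% = 70.935 / 148.261 × 100 = 47.84%.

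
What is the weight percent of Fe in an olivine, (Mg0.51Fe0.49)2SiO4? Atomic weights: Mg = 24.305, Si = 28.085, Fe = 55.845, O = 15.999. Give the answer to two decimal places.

Formula mass = 1.02·24.305 + 0.98·55.845 + 1·28.085 + 4·15.999 = 171.600 g/mol, of which 54.728 g is Fe.
So Fe makes up 54.728/171.600 = 0.3189 of the mass, i.e. 31.89%.

31.89 wt%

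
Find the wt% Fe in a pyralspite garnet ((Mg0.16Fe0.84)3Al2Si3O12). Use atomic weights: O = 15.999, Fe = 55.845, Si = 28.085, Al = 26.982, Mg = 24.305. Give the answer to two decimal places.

Formula mass = 0.48×24.305 + 2.52×55.845 + 2×26.982 + 3×28.085 + 12×15.999 = 482.603 g/mol, of which 140.729 g is Fe.
So Fe makes up 140.729/482.603 = 0.2916 of the mass, i.e. 29.16%.

29.16 weight percent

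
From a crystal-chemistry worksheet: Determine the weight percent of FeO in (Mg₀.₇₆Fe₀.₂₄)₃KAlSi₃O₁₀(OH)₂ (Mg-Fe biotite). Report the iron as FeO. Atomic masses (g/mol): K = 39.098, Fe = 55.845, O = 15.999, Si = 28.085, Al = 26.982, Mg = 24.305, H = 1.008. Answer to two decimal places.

11.76 wt%

Formula mass = 439.963 g/mol.
0.72 Fe → 0.7200 mol FeO per formula unit; M(FeO) = 71.844, so FeO mass = 51.728 g.
51.728/439.963 × 100 = 11.76 wt%.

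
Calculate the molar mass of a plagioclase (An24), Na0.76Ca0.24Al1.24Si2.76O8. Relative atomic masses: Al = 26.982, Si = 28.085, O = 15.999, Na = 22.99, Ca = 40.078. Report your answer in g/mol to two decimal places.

266.06 g/mol

Na: 0.76 × 22.99 = 17.4724
Ca: 0.24 × 40.078 = 9.6187
Al: 1.24 × 26.982 = 33.4577
Si: 2.76 × 28.085 = 77.5146
O: 8 × 15.999 = 127.9920
Summing the contributions gives the formula mass.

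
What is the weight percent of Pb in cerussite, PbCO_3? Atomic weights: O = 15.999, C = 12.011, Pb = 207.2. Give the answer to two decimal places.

77.54 mass %

Molar mass of PbCO_3: 1×207.2 + 1×12.011 + 3×15.999 = 267.208 g/mol.
Mass of Pb per formula unit: 1 × 207.2 = 207.200 g.
Weight fraction Pb = 207.200 / 267.208 = 0.7754.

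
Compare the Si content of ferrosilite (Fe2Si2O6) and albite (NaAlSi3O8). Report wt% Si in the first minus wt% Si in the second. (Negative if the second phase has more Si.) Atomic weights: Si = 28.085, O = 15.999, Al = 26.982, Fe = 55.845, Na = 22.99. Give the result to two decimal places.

First mineral: 56.170 g Si in 263.854 g formula = 21.29 wt% Si.
Second mineral: 84.255 g Si in 262.219 g formula = 32.13 wt% Si.
21.29% − 32.13% gives a difference of -10.84 percentage points.

-10.84 percentage points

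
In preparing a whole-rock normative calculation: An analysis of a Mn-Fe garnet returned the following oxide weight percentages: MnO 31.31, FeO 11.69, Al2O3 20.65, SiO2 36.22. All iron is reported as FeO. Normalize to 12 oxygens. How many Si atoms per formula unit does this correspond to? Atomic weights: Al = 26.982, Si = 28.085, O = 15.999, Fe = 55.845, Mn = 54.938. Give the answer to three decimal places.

31.31 wt% MnO ÷ 70.937 g/mol = 0.44138 mol, giving 0.44138 Mn and 0.44138 O.
11.69 wt% FeO ÷ 71.844 g/mol = 0.16271 mol, giving 0.16271 Fe and 0.16271 O.
20.65 wt% Al2O3 ÷ 101.961 g/mol = 0.20253 mol, giving 0.40506 Al and 0.60759 O.
36.22 wt% SiO2 ÷ 60.083 g/mol = 0.60283 mol, giving 0.60283 Si and 1.20566 O.
Oxygen sums to 2.41734; scaling by 12/2.41734 = 4.96413 puts the formula on 12 O.
Si: 0.60283 × 4.96413 = 2.993 atoms per formula unit.

2.993 Si apfu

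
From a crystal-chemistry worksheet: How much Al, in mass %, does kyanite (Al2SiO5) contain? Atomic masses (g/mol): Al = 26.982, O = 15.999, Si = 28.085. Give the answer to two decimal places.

M(Al2SiO5) = 162.044 g/mol.
Al contributes 2 × 26.982 = 53.964 g per mole.
53.964/162.044 = 0.3330 → 33.30%.

33.30 mass %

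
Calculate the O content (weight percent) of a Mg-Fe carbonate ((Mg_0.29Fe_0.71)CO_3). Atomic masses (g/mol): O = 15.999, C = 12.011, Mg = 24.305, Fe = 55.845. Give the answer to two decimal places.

M((Mg_0.29Fe_0.71)CO_3) = 106.706 g/mol.
O contributes 3 × 15.999 = 47.997 g per mole.
47.997/106.706 = 0.4498 → 44.98%.

44.98 weight percent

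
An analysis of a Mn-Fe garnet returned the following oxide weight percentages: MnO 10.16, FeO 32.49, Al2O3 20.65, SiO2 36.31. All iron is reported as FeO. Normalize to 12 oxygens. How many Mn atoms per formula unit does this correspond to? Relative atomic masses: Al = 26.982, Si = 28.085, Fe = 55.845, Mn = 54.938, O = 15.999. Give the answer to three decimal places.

0.713 Mn apfu

MnO: 10.16/70.937 = 0.14323 mol → 0.14323 mol Mn, 0.14323 mol O.
FeO: 32.49/71.844 = 0.45223 mol → 0.45223 mol Fe, 0.45223 mol O.
Al2O3: 20.65/101.961 = 0.20253 mol → 0.40506 mol Al, 0.60759 mol O.
SiO2: 36.31/60.083 = 0.60433 mol → 0.60433 mol Si, 1.20866 mol O.
Total oxygen = 2.41171 mol. Normalization factor = 12/2.41171 = 4.97572.
Mn per 12 O = 0.14323 × 4.97572 = 0.713.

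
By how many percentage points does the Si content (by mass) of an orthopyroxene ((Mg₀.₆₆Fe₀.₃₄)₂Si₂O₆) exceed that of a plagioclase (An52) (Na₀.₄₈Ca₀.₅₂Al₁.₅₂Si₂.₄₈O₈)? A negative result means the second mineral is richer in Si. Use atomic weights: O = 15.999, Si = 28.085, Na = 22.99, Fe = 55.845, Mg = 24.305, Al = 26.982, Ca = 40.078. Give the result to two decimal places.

-0.47 percentage points

First mineral: 56.170 g Si in 222.221 g formula = 25.28 wt% Si.
Second mineral: 69.651 g Si in 270.531 g formula = 25.75 wt% Si.
25.28% − 25.75% gives a difference of -0.47 percentage points.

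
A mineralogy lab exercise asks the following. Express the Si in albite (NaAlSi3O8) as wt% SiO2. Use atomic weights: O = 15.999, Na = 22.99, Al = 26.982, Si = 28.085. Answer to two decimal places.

Formula mass = 262.219 g/mol.
3 Si → 3.0000 mol SiO2 per formula unit; M(SiO2) = 60.083, so SiO2 mass = 180.249 g.
180.249/262.219 × 100 = 68.74 wt%.

68.74 wt%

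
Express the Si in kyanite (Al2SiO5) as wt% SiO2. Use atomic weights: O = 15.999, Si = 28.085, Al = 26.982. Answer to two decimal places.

37.08 wt%

Formula mass = 162.044 g/mol.
1 Si → 1.0000 mol SiO2 per formula unit; M(SiO2) = 60.083, so SiO2 mass = 60.083 g.
60.083/162.044 × 100 = 37.08 wt%.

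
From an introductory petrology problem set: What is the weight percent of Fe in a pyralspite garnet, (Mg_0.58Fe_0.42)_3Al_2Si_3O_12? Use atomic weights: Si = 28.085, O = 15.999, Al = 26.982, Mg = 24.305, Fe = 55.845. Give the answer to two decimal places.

Molar mass of (Mg_0.58Fe_0.42)_3Al_2Si_3O_12: 1.74·24.305 + 1.26·55.845 + 2·26.982 + 3·28.085 + 12·15.999 = 442.862 g/mol.
Mass of Fe per formula unit: 1.26 × 55.845 = 70.365 g.
Weight fraction Fe = 70.365 / 442.862 = 0.1589.

15.89 mass %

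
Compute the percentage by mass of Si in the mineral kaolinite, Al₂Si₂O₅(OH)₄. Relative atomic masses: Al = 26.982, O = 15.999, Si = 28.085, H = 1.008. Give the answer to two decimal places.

21.76 mass %

Molar mass of Al₂Si₂O₅(OH)₄: 2·26.982 + 2·28.085 + 9·15.999 + 4·1.008 = 258.157 g/mol.
Mass of Si per formula unit: 2 × 28.085 = 56.170 g.
Weight fraction Si = 56.170 / 258.157 = 0.2176.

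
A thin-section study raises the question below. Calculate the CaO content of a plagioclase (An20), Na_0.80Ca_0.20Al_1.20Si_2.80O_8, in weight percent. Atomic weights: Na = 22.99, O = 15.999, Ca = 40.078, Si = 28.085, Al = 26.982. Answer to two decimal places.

Molar mass of Na_0.80Ca_0.20Al_1.20Si_2.80O_8 = 0.80·22.99 + 0.20·40.078 + 1.20·26.982 + 2.80·28.085 + 8·15.999 = 265.416 g/mol.
Each formula unit contains 0.20 Ca, equivalent to 0.20/1 = 0.2000 mol CaO.
M(CaO) = 1×40.078 + 1×15.999 = 56.077 g/mol.
Mass of CaO per formula unit = 0.2000 × 56.077 = 11.215 g.
CaO wt% = 11.215 / 265.416 × 100 = 4.23%.

4.23 wt%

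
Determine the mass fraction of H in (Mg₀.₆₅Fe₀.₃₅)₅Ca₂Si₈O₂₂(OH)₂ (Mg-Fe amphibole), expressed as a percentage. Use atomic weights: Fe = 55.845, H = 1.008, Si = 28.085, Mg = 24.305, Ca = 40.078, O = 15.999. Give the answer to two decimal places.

Molar mass of (Mg₀.₆₅Fe₀.₃₅)₅Ca₂Si₈O₂₂(OH)₂: 3.25*24.305 + 1.75*55.845 + 2*40.078 + 8*28.085 + 24*15.999 + 2*1.008 = 867.548 g/mol.
Mass of H per formula unit: 2 × 1.008 = 2.016 g.
Weight fraction H = 2.016 / 867.548 = 0.0023.

0.23 wt%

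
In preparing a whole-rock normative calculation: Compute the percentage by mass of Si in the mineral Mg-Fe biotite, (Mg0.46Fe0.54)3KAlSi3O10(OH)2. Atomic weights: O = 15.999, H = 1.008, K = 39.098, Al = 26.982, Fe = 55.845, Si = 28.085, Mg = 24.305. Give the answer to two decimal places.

Molar mass of (Mg0.46Fe0.54)3KAlSi3O10(OH)2: 1.38×24.305 + 1.62×55.845 + 1×39.098 + 1×26.982 + 3×28.085 + 12×15.999 + 2×1.008 = 468.349 g/mol.
Mass of Si per formula unit: 3 × 28.085 = 84.255 g.
Weight fraction Si = 84.255 / 468.349 = 0.1799.

17.99 weight percent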